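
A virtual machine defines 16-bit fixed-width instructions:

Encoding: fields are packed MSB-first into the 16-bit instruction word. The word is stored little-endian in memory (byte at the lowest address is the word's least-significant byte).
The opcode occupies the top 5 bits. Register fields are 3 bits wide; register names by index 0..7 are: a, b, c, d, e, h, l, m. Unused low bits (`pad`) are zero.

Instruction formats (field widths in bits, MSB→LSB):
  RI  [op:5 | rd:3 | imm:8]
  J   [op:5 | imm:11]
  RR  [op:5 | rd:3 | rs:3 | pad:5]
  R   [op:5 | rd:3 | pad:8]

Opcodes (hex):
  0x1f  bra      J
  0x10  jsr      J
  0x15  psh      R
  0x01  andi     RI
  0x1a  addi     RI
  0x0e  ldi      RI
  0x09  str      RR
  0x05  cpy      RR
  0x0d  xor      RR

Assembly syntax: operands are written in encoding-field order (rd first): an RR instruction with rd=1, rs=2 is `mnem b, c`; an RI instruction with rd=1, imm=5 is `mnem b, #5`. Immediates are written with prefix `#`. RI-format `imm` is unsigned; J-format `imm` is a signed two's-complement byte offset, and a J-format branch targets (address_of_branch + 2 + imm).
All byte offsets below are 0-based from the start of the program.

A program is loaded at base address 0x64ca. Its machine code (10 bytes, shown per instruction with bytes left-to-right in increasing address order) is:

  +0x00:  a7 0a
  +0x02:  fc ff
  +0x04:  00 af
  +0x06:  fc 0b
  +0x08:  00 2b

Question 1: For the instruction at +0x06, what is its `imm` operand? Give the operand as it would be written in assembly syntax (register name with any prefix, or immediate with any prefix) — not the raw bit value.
#252

off 0x06: read fc 0b as little → 0x0bfc
  op=0x0bfc>>11=0x1 ⇒ andi (RI)
  rd: (w>>8)&0x7=0x3 → d
  imm: (w>>0)&0xff=0xfc → #252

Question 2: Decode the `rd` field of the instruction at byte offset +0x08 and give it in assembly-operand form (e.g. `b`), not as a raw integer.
d

off 0x08: read 00 2b as little → 0x2b00
  op=0x2b00>>11=0x5 ⇒ cpy (RR)
  rd@[10:8]=0x3 ⇒ d
  rs@[7:5]=0x0 ⇒ a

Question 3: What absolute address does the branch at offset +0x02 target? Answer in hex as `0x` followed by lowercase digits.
0x64ca

off 0x02: read fc ff as little → 0xfffc
  top 5b → 0x1f → bra [J]
  imm: (w>>0)&0x7ff=0x7fc (s11→-4) → #-4
  target = base 0x64ca + off 0x02 + 2 + imm -4 = 0x64ca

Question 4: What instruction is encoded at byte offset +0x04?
[04] 00 af → 0xaf00
  top 5b → 0x15 → psh [R]
  rd: (w>>8)&0x7=0x7 → m

psh m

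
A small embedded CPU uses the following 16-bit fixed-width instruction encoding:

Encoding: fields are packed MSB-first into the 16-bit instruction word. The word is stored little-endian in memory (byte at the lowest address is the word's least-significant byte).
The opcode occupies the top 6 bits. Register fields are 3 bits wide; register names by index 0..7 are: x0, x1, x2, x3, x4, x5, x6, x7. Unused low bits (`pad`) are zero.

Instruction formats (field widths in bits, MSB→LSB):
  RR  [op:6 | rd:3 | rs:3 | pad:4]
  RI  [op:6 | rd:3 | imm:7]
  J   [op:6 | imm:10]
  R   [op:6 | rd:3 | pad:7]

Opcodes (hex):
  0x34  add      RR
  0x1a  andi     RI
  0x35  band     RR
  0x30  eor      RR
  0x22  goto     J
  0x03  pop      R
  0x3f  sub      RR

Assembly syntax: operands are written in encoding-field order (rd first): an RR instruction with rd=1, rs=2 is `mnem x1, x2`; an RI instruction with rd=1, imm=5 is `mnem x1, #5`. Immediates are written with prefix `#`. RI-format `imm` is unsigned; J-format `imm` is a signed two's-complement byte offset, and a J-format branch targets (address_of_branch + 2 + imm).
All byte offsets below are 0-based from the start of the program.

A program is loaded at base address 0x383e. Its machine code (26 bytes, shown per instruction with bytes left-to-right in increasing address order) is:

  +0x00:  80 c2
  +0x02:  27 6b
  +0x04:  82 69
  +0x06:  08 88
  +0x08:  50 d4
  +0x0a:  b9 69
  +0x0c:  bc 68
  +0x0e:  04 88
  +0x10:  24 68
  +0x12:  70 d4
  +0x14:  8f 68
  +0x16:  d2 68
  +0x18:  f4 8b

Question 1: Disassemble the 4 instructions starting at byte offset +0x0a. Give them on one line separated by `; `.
[0a] b9 69 → 0x69b9
  opcode bits[15:10]=0x1a: andi/RI
  rd: (w>>7)&0x7=0x3 → x3
  imm: (w>>0)&0x7f=0x39 → #57
[0c] bc 68 → 0x68bc
  opcode bits[15:10]=0x1a: andi/RI
  rd: (w>>7)&0x7=0x1 → x1
  imm: (w>>0)&0x7f=0x3c → #60
[0e] 04 88 → 0x8804
  opcode bits[15:10]=0x22: goto/J
  imm: (w>>0)&0x3ff=0x4 → #4
[10] 24 68 → 0x6824
  opcode bits[15:10]=0x1a: andi/RI
  rd: (w>>7)&0x7=0x0 → x0
  imm: (w>>0)&0x7f=0x24 → #36

andi x3, #57; andi x1, #60; goto #4; andi x0, #36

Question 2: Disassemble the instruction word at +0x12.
+0x12: 70 d4 ⇒ word 0xd470 (little)
  op=0xd470>>10=0x35 ⇒ band (RR)
  rd@[9:7]=0x0 ⇒ x0
  rs@[6:4]=0x7 ⇒ x7

band x0, x7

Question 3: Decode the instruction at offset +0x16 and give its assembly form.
[16] d2 68 → 0x68d2
  opcode bits[15:10]=0x1a: andi/RI
  rd: (w>>7)&0x7=0x1 → x1
  imm: (w>>0)&0x7f=0x52 → #82

andi x1, #82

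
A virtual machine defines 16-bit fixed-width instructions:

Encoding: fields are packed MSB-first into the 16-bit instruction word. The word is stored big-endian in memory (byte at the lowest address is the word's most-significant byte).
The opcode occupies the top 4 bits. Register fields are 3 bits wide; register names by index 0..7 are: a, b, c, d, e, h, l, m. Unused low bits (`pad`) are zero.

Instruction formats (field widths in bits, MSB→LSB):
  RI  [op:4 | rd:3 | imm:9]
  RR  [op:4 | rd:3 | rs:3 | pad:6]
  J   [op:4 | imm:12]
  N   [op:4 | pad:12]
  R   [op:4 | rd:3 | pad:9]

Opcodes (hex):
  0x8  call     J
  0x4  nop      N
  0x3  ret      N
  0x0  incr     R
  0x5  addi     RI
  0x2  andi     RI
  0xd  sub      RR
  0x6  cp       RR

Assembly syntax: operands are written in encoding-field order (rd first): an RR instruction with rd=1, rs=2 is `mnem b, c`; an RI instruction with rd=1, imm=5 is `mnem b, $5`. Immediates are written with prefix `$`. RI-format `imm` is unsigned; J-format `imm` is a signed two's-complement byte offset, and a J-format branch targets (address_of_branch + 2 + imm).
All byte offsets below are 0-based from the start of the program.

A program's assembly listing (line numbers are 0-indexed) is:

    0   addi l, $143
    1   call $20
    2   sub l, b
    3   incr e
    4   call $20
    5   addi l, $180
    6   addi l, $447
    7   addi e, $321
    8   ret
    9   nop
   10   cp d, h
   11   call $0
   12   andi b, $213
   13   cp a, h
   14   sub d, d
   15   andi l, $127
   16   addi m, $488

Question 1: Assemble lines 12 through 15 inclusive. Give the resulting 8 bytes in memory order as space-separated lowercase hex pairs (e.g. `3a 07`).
22 d5 61 40 d6 c0 2c 7f

12. andi fields op=0x2:4|rd=1:3|imm=213:9 → word 22d5h → 22 d5
13. cp fields op=0x6:4|rd=0:3|rs=5:3|pad=0:6 → word 6140h → 61 40
14. sub fields op=0xd:4|rd=3:3|rs=3:3|pad=0:6 → word d6c0h → d6 c0
15. andi fields op=0x2:4|rd=6:3|imm=127:9 → word 2c7fh → 2c 7f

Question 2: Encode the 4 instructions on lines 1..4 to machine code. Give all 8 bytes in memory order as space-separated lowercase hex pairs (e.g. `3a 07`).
1. call fields op=0x8:4|imm=20:12 → word 8014h → 80 14
2. sub fields op=0xd:4|rd=6:3|rs=1:3|pad=0:6 → word dc40h → dc 40
3. incr fields op=0x0:4|rd=4:3|pad=0:9 → word 0800h → 08 00
4. call fields op=0x8:4|imm=20:12 → word 8014h → 80 14

80 14 dc 40 08 00 80 14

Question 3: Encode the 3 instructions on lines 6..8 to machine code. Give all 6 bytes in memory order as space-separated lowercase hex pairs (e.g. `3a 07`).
5d bf 59 41 30 00

L6: addi op=0x5:4|rd=6:3|imm=447:9 ⇒ 0x5dbf ⇒ big 5d bf
L7: addi op=0x5:4|rd=4:3|imm=321:9 ⇒ 0x5941 ⇒ big 59 41
L8: ret op=0x3:4|pad=0:12 ⇒ 0x3000 ⇒ big 30 00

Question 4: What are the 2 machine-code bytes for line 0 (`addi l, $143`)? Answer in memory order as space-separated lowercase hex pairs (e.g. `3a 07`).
0. addi fields op=0x5:4|rd=6:3|imm=143:9 → word 5c8fh → 5c 8f

5c 8f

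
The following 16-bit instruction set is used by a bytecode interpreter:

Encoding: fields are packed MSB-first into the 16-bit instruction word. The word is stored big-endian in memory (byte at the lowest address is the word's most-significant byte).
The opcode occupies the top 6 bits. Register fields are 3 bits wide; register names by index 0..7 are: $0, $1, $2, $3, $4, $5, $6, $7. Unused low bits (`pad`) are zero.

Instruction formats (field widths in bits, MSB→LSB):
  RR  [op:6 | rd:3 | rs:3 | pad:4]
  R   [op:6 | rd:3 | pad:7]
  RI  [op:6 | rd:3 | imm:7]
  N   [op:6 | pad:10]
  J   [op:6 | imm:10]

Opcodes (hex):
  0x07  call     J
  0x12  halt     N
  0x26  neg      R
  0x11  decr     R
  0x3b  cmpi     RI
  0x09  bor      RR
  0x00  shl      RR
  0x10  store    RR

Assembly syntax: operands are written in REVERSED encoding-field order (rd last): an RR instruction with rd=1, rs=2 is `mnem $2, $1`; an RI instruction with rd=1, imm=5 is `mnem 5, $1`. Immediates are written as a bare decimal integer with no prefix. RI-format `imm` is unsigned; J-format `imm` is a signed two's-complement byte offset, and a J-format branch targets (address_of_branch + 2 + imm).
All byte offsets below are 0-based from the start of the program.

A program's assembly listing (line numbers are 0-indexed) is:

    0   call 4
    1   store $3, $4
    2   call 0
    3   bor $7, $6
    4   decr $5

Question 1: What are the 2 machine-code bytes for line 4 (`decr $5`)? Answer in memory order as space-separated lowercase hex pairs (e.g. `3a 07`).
4. decr fields op=0x11:6|rd=5:3|pad=0:7 → word 4680h → 46 80

46 80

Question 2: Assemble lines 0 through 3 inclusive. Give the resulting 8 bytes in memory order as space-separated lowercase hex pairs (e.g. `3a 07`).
1c 04 42 30 1c 00 27 70

0. call fields op=0x7:6|imm=4:10 → word 1c04h → 1c 04
1. store fields op=0x10:6|rd=4:3|rs=3:3|pad=0:4 → word 4230h → 42 30
2. call fields op=0x7:6|imm=0:10 → word 1c00h → 1c 00
3. bor fields op=0x9:6|rd=6:3|rs=7:3|pad=0:4 → word 2770h → 27 70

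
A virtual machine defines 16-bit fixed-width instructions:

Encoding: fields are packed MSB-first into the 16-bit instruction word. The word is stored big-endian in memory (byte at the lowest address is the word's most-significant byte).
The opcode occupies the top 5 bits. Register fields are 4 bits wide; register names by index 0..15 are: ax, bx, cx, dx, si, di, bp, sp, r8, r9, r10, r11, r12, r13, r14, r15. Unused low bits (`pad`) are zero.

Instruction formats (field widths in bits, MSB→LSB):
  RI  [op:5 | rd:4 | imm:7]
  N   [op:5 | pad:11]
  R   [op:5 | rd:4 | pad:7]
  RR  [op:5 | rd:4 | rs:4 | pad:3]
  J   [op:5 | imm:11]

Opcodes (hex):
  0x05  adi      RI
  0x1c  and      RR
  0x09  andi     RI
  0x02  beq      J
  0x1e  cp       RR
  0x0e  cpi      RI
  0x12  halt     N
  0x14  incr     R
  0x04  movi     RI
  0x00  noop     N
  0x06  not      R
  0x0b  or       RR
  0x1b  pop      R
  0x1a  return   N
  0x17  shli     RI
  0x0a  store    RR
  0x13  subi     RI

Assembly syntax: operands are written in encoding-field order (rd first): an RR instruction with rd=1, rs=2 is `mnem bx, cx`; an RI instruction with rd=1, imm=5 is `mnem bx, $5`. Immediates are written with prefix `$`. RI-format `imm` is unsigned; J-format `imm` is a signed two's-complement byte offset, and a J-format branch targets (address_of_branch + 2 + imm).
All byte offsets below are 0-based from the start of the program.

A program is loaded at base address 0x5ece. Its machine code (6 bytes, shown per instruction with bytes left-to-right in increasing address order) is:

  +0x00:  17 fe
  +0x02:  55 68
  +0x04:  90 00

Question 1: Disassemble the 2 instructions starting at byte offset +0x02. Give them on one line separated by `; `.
off 0x02: read 55 68 as big → 0x5568
  top 5b → 0xa → store [RR]
  rd@[10:7]=0xa ⇒ r10
  rs@[6:3]=0xd ⇒ r13
off 0x04: read 90 00 as big → 0x9000
  top 5b → 0x12 → halt [N]

store r10, r13; halt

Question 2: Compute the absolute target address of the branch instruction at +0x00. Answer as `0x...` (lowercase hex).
[00] 17 fe → 0x17fe
  op=0x17fe>>11=0x2 ⇒ beq (J)
  imm@[10:0]=0x7fe (s11→-2) ⇒ $-2
  target = base 0x5ece + off 0x00 + 2 + imm -2 = 0x5ece

0x5ece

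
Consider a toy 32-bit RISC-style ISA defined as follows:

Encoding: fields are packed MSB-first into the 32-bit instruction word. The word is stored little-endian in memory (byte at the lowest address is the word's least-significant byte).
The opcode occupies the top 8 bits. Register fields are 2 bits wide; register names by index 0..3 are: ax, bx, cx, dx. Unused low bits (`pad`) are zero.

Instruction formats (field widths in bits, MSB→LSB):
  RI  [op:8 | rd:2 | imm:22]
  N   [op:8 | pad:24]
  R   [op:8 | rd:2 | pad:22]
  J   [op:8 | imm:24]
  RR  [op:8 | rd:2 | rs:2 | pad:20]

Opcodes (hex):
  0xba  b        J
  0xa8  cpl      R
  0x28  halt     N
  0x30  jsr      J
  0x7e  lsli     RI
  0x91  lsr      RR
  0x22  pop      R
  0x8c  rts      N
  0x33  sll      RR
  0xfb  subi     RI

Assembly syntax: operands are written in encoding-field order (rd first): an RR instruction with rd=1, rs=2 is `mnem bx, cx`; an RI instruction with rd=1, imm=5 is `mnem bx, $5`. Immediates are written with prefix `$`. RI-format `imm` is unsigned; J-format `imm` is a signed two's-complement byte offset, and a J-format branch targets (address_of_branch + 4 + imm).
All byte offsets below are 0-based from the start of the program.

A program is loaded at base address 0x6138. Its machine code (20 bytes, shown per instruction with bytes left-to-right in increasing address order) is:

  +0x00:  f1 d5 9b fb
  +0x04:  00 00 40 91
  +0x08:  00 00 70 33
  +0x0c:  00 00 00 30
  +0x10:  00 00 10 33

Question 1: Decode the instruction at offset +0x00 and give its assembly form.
[00] f1 d5 9b fb → 0xfb9bd5f1
  opcode bits[31:24]=0xfb: subi/RI
  rd: (w>>22)&0x3=0x2 → cx
  imm: (w>>0)&0x3fffff=0x1bd5f1 → $1824241

subi cx, $1824241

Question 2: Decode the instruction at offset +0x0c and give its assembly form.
@+0c  little-endian(00 00 00 30) = 0x30000000
  opcode bits[31:24]=0x30: jsr/J
  imm: (w>>0)&0xffffff=0x0 → $0

jsr $0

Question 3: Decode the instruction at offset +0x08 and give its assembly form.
off 0x08: read 00 00 70 33 as little → 0x33700000
  opcode bits[31:24]=0x33: sll/RR
  rd: (w>>22)&0x3=0x1 → bx
  rs: (w>>20)&0x3=0x3 → dx

sll bx, dx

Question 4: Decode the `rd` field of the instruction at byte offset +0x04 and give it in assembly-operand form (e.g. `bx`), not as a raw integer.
bx

+0x04: 00 00 40 91 ⇒ word 0x91400000 (little)
  top 8b → 0x91 → lsr [RR]
  rd@[23:22]=0x1 ⇒ bx
  rs@[21:20]=0x0 ⇒ ax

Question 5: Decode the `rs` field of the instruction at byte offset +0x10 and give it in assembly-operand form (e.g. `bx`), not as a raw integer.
@+10  little-endian(00 00 10 33) = 0x33100000
  opcode bits[31:24]=0x33: sll/RR
  [23:22] rd=0 = ax
  [21:20] rs=1 = bx

bx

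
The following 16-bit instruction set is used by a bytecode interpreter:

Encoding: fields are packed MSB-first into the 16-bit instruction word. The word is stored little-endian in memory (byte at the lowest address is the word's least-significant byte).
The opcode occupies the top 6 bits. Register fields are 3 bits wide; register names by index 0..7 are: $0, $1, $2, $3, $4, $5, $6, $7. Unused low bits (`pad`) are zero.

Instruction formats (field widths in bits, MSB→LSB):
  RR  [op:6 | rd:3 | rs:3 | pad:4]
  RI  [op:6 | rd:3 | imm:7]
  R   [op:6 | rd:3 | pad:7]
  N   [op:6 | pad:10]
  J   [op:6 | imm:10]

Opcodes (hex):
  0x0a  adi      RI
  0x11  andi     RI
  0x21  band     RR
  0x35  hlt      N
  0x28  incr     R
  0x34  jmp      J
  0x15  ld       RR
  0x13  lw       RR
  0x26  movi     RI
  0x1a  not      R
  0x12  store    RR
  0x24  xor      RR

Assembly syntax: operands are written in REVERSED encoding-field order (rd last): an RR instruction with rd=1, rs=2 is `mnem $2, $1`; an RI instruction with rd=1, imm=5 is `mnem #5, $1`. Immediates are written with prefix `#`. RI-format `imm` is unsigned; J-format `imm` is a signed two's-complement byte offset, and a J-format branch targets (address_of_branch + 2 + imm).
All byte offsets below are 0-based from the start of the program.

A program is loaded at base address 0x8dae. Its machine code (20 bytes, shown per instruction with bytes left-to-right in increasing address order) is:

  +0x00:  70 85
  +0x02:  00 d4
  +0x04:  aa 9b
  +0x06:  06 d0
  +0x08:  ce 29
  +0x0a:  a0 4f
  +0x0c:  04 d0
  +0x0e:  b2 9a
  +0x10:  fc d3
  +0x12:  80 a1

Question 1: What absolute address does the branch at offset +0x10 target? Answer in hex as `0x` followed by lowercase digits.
0x8dbc

+0x10: fc d3 ⇒ word 0xd3fc (little)
  opcode bits[15:10]=0x34: jmp/J
  [9:0] imm=1020 (s10→-4) = #-4
  target = base 0x8dae + off 0x10 + 2 + imm -4 = 0x8dbc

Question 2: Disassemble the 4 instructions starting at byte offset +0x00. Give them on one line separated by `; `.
[00] 70 85 → 0x8570
  opcode bits[15:10]=0x21: band/RR
  rd@[9:7]=0x2 ⇒ $2
  rs@[6:4]=0x7 ⇒ $7
[02] 00 d4 → 0xd400
  opcode bits[15:10]=0x35: hlt/N
[04] aa 9b → 0x9baa
  opcode bits[15:10]=0x26: movi/RI
  rd@[9:7]=0x7 ⇒ $7
  imm@[6:0]=0x2a ⇒ #42
[06] 06 d0 → 0xd006
  opcode bits[15:10]=0x34: jmp/J
  imm@[9:0]=0x6 ⇒ #6

band $7, $2; hlt; movi #42, $7; jmp #6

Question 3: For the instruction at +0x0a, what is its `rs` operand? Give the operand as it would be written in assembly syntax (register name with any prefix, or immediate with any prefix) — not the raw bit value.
off 0x0a: read a0 4f as little → 0x4fa0
  opcode bits[15:10]=0x13: lw/RR
  [9:7] rd=7 = $7
  [6:4] rs=2 = $2

$2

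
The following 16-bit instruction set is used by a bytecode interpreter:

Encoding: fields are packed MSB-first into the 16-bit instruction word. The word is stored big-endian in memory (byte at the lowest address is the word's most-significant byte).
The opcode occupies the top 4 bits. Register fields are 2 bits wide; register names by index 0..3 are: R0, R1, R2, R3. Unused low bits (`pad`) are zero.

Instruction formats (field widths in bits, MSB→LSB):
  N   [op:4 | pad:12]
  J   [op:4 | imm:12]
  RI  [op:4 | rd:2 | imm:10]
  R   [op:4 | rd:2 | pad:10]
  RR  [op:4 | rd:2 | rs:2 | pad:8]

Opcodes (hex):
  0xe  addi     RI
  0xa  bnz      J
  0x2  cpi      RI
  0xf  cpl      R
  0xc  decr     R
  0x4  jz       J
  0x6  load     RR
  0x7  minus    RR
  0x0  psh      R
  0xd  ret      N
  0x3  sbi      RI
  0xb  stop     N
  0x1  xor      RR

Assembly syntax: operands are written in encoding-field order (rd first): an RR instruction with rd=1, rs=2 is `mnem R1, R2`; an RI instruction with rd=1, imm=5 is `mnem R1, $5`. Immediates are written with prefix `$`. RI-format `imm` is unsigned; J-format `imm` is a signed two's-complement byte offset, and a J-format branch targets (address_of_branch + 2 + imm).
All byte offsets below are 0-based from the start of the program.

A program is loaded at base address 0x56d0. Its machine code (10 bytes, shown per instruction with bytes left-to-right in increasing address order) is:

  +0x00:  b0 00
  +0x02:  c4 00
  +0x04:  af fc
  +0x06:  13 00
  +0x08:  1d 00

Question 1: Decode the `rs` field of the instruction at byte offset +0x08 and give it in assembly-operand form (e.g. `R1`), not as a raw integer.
R1

[08] 1d 00 → 0x1d00
  top 4b → 0x1 → xor [RR]
  rd@[11:10]=0x3 ⇒ R3
  rs@[9:8]=0x1 ⇒ R1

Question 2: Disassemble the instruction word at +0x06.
+0x06: 13 00 ⇒ word 0x1300 (big)
  op=0x1300>>12=0x1 ⇒ xor (RR)
  rd: (w>>10)&0x3=0x0 → R0
  rs: (w>>8)&0x3=0x3 → R3

xor R0, R3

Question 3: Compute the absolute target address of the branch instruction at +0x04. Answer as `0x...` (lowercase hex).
[04] af fc → 0xaffc
  top 4b → 0xa → bnz [J]
  imm: (w>>0)&0xfff=0xffc (s12→-4) → $-4
  target = base 0x56d0 + off 0x04 + 2 + imm -4 = 0x56d2

0x56d2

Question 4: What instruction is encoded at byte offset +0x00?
@+00  big-endian(b0 00) = 0xb000
  opcode bits[15:12]=0xb: stop/N

stop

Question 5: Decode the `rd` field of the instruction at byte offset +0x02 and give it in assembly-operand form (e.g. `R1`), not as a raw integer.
R1

@+02  big-endian(c4 00) = 0xc400
  op=0xc400>>12=0xc ⇒ decr (R)
  rd: (w>>10)&0x3=0x1 → R1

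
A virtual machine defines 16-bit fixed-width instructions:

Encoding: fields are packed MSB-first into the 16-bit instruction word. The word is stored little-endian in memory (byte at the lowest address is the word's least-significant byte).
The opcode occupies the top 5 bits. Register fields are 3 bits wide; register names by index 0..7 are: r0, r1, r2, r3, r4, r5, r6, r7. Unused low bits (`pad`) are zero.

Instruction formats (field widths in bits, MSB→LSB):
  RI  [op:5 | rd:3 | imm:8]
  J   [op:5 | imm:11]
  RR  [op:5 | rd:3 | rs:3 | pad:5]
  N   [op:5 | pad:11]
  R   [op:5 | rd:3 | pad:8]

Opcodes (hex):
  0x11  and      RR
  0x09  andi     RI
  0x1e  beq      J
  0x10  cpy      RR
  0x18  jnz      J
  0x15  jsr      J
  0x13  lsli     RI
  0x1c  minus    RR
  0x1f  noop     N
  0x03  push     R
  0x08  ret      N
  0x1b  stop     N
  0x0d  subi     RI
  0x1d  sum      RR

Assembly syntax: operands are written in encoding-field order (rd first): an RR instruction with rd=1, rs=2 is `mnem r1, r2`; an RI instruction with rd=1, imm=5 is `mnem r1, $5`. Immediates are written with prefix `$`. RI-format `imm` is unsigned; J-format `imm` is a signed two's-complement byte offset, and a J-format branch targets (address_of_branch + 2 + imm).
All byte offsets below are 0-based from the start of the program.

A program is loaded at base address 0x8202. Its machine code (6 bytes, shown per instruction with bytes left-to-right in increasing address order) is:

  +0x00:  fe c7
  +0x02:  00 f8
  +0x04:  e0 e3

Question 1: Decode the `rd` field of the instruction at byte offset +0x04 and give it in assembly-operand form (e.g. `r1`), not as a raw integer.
r3

[04] e0 e3 → 0xe3e0
  top 5b → 0x1c → minus [RR]
  rd@[10:8]=0x3 ⇒ r3
  rs@[7:5]=0x7 ⇒ r7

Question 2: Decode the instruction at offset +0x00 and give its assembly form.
@+00  little-endian(fe c7) = 0xc7fe
  top 5b → 0x18 → jnz [J]
  imm@[10:0]=0x7fe (s11→-2) ⇒ $-2

jnz $-2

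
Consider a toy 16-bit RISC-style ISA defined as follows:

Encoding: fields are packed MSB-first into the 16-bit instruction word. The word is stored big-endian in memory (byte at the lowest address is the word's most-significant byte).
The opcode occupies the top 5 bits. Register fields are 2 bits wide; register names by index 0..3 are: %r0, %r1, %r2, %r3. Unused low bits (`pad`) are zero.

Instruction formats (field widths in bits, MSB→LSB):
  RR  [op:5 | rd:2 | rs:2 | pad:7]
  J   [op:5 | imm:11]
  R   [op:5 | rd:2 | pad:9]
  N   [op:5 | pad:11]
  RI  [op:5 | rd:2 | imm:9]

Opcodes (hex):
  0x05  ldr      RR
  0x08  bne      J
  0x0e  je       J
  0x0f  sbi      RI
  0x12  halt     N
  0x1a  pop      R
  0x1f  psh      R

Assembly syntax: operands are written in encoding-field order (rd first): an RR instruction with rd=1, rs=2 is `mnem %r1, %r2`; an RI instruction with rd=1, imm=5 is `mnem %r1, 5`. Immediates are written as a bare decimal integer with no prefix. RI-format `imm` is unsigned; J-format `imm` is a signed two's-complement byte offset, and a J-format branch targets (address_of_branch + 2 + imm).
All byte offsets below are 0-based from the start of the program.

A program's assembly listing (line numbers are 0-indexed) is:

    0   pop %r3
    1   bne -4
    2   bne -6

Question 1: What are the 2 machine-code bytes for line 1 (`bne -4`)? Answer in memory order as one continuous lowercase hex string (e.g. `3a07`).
47fc

1. bne fields op=0x8:5|imm=-4:11 → word 47fch → 47 fc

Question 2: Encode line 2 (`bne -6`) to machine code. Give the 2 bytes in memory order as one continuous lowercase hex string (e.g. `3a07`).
2. bne fields op=0x8:5|imm=-6:11 → word 47fah → 47 fa

47fa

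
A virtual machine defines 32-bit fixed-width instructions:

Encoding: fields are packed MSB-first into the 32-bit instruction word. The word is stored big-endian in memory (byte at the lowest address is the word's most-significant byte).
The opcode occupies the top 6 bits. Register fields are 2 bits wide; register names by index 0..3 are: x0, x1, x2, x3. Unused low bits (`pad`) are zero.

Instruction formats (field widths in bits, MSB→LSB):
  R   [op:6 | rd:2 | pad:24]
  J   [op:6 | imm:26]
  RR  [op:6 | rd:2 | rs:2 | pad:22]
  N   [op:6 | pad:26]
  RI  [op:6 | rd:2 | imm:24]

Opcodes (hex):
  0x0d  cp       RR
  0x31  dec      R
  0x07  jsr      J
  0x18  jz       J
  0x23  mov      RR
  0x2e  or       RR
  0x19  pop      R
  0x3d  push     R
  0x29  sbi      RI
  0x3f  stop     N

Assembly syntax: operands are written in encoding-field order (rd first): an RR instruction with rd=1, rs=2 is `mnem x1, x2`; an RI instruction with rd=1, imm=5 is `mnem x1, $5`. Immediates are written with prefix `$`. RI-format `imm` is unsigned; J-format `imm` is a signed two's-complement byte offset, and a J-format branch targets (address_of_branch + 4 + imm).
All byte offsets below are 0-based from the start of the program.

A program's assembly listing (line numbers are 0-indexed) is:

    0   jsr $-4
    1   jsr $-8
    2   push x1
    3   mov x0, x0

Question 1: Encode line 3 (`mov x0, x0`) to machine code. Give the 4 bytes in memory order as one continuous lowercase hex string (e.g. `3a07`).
3. mov fields op=0x23:6|rd=0:2|rs=0:2|pad=0:22 → word 8c000000h → 8c 00 00 00

8c000000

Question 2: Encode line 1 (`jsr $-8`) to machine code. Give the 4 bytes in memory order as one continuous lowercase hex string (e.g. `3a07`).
1ffffff8

L1: jsr op=0x7:6|imm=-8:26 ⇒ 0x1ffffff8 ⇒ big 1f ff ff f8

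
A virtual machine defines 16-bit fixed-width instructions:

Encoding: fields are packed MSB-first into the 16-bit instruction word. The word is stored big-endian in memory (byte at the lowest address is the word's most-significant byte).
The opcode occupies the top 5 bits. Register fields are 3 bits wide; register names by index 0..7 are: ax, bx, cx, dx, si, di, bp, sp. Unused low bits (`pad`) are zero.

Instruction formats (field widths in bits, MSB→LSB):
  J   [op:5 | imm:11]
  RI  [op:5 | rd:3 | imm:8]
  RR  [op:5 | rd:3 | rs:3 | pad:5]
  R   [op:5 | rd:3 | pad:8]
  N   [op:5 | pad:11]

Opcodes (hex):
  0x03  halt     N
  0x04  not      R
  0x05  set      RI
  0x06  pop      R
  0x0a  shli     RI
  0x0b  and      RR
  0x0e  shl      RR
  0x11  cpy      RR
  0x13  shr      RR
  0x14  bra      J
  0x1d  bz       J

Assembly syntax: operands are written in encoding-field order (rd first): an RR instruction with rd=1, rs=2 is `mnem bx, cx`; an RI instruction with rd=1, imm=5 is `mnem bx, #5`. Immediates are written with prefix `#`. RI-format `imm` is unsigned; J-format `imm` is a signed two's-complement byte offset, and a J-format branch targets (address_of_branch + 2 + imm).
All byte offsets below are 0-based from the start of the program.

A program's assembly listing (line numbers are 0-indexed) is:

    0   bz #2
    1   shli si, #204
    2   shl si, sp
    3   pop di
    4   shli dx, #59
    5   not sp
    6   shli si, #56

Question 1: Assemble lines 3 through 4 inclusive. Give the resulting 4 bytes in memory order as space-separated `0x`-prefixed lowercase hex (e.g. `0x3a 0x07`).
0x35 0x00 0x53 0x3b

3. pop fields op=0x6:5|rd=5:3|pad=0:8 → word 3500h → 35 00
4. shli fields op=0xa:5|rd=3:3|imm=59:8 → word 533bh → 53 3b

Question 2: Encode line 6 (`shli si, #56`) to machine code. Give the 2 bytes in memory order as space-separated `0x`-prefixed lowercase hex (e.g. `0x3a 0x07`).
0x54 0x38

L6: shli op=0xa:5|rd=4:3|imm=56:8 ⇒ 0x5438 ⇒ big 54 38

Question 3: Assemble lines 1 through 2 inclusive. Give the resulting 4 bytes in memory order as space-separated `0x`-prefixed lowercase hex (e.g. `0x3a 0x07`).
1. shli fields op=0xa:5|rd=4:3|imm=204:8 → word 54cch → 54 cc
2. shl fields op=0xe:5|rd=4:3|rs=7:3|pad=0:5 → word 74e0h → 74 e0

0x54 0xcc 0x74 0xe0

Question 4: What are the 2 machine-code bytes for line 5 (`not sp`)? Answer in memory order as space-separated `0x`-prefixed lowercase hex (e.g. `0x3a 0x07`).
0x27 0x00

line 5 (not): pack op=0x4:5|rd=7:3|pad=0:8 = 0x2700; big→ 27 00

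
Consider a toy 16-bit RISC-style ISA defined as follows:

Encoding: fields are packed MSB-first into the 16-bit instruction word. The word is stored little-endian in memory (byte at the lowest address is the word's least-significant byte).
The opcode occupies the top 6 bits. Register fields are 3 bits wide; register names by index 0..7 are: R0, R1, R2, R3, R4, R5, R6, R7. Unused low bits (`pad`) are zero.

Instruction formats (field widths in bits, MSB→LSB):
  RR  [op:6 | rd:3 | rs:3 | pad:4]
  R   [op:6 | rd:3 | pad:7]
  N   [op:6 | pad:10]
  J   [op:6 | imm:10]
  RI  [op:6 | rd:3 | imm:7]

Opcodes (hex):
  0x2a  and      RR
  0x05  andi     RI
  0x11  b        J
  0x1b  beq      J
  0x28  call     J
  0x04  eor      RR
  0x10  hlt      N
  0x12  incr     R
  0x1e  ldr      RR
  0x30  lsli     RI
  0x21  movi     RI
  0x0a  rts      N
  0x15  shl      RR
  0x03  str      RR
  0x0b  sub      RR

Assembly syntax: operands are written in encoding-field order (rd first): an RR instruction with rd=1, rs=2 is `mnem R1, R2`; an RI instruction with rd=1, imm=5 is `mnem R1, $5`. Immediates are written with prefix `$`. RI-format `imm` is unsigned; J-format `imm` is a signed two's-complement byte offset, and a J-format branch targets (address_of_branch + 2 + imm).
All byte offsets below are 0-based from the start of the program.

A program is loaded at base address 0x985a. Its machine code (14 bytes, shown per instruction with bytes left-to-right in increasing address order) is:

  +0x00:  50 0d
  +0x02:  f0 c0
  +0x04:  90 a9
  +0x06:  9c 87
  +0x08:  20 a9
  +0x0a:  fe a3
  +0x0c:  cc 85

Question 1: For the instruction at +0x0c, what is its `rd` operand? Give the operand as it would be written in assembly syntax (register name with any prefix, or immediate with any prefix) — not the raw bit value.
R3

[0c] cc 85 → 0x85cc
  top 6b → 0x21 → movi [RI]
  rd: (w>>7)&0x7=0x3 → R3
  imm: (w>>0)&0x7f=0x4c → $76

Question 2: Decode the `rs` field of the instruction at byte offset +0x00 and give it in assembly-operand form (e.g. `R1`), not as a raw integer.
R5

off 0x00: read 50 0d as little → 0x0d50
  opcode bits[15:10]=0x3: str/RR
  [9:7] rd=2 = R2
  [6:4] rs=5 = R5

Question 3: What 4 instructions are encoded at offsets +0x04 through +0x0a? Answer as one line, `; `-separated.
off 0x04: read 90 a9 as little → 0xa990
  opcode bits[15:10]=0x2a: and/RR
  rd: (w>>7)&0x7=0x3 → R3
  rs: (w>>4)&0x7=0x1 → R1
off 0x06: read 9c 87 as little → 0x879c
  opcode bits[15:10]=0x21: movi/RI
  rd: (w>>7)&0x7=0x7 → R7
  imm: (w>>0)&0x7f=0x1c → $28
off 0x08: read 20 a9 as little → 0xa920
  opcode bits[15:10]=0x2a: and/RR
  rd: (w>>7)&0x7=0x2 → R2
  rs: (w>>4)&0x7=0x2 → R2
off 0x0a: read fe a3 as little → 0xa3fe
  opcode bits[15:10]=0x28: call/J
  imm: (w>>0)&0x3ff=0x3fe (s10→-2) → $-2

and R3, R1; movi R7, $28; and R2, R2; call $-2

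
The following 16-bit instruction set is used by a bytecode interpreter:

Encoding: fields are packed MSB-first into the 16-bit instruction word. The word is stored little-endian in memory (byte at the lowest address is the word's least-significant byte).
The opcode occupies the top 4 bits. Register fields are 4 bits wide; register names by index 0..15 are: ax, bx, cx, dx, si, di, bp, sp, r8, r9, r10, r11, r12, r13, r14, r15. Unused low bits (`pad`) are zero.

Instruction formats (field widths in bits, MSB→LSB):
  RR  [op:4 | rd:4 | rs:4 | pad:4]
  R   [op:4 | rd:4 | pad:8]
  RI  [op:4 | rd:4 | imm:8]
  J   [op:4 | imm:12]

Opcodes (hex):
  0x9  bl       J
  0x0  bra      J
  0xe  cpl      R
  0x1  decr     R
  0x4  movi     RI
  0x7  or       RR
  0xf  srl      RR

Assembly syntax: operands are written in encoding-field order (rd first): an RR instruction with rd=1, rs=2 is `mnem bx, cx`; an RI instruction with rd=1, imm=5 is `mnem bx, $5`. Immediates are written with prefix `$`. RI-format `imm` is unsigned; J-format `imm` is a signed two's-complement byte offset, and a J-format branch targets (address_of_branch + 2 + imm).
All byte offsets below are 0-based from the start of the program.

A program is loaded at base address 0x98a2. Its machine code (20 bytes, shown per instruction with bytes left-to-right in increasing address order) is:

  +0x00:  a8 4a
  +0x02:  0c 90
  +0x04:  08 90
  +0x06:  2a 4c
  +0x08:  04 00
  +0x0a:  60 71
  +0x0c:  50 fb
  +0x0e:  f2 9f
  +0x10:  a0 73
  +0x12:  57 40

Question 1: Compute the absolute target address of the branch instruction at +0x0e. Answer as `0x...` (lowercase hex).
+0x0e: f2 9f ⇒ word 0x9ff2 (little)
  opcode bits[15:12]=0x9: bl/J
  imm: (w>>0)&0xfff=0xff2 (s12→-14) → $-14
  target = base 0x98a2 + off 0x0e + 2 + imm -14 = 0x98a4

0x98a4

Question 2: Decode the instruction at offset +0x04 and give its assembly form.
bl $8

+0x04: 08 90 ⇒ word 0x9008 (little)
  top 4b → 0x9 → bl [J]
  imm@[11:0]=0x8 ⇒ $8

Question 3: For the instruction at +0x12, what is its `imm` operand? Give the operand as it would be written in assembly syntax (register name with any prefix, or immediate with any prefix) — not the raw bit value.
[12] 57 40 → 0x4057
  top 4b → 0x4 → movi [RI]
  rd: (w>>8)&0xf=0x0 → ax
  imm: (w>>0)&0xff=0x57 → $87

$87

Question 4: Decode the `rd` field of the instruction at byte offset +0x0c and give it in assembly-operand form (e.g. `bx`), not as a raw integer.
@+0c  little-endian(50 fb) = 0xfb50
  top 4b → 0xf → srl [RR]
  [11:8] rd=11 = r11
  [7:4] rs=5 = di

r11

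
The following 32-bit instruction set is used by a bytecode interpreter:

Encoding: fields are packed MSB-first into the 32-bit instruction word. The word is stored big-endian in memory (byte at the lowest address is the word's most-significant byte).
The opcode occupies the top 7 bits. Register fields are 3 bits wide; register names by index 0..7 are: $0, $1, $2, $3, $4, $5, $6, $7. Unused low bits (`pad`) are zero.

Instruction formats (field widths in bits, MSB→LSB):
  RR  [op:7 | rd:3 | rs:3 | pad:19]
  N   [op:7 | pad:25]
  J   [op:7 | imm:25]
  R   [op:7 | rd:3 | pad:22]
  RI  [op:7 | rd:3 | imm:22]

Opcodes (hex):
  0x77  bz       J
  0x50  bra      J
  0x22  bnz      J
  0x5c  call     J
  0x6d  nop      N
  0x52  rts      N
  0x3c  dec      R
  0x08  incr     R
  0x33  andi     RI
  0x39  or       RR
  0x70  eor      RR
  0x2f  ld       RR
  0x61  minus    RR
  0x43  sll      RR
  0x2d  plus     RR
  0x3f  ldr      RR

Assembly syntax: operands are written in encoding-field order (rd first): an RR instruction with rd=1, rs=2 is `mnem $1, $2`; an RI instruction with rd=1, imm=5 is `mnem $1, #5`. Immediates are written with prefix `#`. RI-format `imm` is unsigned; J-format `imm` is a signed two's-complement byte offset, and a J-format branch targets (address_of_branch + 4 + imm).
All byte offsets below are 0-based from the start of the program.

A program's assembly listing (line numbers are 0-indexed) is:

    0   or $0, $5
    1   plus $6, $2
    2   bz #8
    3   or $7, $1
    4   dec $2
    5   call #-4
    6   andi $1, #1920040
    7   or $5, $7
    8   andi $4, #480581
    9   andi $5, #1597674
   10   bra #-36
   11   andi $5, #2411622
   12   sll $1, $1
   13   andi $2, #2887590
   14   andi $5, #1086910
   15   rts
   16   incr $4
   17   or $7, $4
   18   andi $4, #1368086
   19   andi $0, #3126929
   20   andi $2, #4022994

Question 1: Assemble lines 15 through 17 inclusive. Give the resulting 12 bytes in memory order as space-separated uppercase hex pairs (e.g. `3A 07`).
line 15 (rts): pack op=0x52:7|pad=0:25 = 0xa4000000; big→ a4 00 00 00
line 16 (incr): pack op=0x8:7|rd=4:3|pad=0:22 = 0x11000000; big→ 11 00 00 00
line 17 (or): pack op=0x39:7|rd=7:3|rs=4:3|pad=0:19 = 0x73e00000; big→ 73 e0 00 00

A4 00 00 00 11 00 00 00 73 E0 00 00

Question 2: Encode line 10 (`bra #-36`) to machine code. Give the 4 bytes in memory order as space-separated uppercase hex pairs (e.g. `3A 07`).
line 10 (bra): pack op=0x50:7|imm=-36:25 = 0xa1ffffdc; big→ a1 ff ff dc

A1 FF FF DC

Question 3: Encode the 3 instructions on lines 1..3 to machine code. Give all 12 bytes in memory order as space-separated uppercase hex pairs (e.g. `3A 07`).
L1: plus op=0x2d:7|rd=6:3|rs=2:3|pad=0:19 ⇒ 0x5b900000 ⇒ big 5b 90 00 00
L2: bz op=0x77:7|imm=8:25 ⇒ 0xee000008 ⇒ big ee 00 00 08
L3: or op=0x39:7|rd=7:3|rs=1:3|pad=0:19 ⇒ 0x73c80000 ⇒ big 73 c8 00 00

5B 90 00 00 EE 00 00 08 73 C8 00 00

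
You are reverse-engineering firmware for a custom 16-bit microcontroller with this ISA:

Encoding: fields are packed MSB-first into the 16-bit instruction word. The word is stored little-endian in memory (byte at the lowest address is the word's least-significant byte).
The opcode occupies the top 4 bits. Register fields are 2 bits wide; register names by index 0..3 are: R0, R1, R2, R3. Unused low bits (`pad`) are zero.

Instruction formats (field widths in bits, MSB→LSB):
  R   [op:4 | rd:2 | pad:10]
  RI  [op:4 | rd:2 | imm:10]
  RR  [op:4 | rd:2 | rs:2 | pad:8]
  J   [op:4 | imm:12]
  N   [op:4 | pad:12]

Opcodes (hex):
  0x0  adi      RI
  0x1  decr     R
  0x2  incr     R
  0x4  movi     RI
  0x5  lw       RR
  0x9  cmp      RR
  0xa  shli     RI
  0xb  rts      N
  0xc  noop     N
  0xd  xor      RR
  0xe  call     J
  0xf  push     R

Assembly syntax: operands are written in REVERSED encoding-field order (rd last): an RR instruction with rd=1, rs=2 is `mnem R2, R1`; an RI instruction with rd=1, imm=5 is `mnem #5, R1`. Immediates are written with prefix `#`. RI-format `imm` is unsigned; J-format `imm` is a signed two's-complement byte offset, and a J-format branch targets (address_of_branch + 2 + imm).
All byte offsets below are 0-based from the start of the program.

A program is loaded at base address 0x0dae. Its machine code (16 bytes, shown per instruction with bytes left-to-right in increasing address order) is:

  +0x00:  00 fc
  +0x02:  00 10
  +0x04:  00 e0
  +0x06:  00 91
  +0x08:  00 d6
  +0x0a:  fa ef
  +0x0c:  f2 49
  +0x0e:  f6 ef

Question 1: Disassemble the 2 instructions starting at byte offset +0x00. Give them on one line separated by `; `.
off 0x00: read 00 fc as little → 0xfc00
  top 4b → 0xf → push [R]
  rd: (w>>10)&0x3=0x3 → R3
off 0x02: read 00 10 as little → 0x1000
  top 4b → 0x1 → decr [R]
  rd: (w>>10)&0x3=0x0 → R0

push R3; decr R0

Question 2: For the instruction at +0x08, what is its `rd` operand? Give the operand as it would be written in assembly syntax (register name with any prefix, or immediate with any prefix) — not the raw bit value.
[08] 00 d6 → 0xd600
  op=0xd600>>12=0xd ⇒ xor (RR)
  rd: (w>>10)&0x3=0x1 → R1
  rs: (w>>8)&0x3=0x2 → R2

R1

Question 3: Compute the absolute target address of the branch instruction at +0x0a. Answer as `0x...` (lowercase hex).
0x0db4

+0x0a: fa ef ⇒ word 0xeffa (little)
  op=0xeffa>>12=0xe ⇒ call (J)
  imm: (w>>0)&0xfff=0xffa (s12→-6) → #-6
  target = base 0x0dae + off 0x0a + 2 + imm -6 = 0x0db4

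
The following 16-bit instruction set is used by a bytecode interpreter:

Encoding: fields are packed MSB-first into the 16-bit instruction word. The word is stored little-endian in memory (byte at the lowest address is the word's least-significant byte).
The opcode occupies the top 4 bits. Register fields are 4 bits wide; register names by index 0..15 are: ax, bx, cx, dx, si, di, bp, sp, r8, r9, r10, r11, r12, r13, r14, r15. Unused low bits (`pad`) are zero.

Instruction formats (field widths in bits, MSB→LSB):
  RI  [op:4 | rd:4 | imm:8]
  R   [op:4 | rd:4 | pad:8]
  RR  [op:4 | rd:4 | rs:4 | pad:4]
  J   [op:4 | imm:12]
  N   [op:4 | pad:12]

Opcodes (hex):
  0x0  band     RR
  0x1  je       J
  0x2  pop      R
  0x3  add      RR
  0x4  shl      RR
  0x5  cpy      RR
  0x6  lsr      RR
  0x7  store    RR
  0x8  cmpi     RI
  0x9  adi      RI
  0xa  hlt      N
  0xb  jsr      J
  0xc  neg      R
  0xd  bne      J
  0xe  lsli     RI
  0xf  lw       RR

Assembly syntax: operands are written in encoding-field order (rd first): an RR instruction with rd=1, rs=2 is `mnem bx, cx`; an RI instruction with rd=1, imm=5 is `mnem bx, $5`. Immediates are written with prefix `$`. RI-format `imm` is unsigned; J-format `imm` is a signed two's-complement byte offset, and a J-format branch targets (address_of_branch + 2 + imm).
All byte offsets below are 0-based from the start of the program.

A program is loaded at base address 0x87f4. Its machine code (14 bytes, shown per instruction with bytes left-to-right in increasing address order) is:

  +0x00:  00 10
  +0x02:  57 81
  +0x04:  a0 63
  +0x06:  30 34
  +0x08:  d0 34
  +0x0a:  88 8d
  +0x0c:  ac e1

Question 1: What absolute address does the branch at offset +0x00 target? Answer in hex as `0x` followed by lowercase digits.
0x87f6

off 0x00: read 00 10 as little → 0x1000
  op=0x1000>>12=0x1 ⇒ je (J)
  imm@[11:0]=0x0 ⇒ $0
  target = base 0x87f4 + off 0x00 + 2 + imm 0 = 0x87f6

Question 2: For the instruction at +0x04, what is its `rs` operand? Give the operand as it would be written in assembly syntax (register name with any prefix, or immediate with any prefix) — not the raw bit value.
r10

+0x04: a0 63 ⇒ word 0x63a0 (little)
  top 4b → 0x6 → lsr [RR]
  rd: (w>>8)&0xf=0x3 → dx
  rs: (w>>4)&0xf=0xa → r10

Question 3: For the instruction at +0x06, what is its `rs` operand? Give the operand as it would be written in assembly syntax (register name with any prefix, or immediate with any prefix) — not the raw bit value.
dx

[06] 30 34 → 0x3430
  opcode bits[15:12]=0x3: add/RR
  rd@[11:8]=0x4 ⇒ si
  rs@[7:4]=0x3 ⇒ dx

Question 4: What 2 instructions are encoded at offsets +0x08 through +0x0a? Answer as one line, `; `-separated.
add si, r13; cmpi r13, $136

+0x08: d0 34 ⇒ word 0x34d0 (little)
  opcode bits[15:12]=0x3: add/RR
  rd@[11:8]=0x4 ⇒ si
  rs@[7:4]=0xd ⇒ r13
+0x0a: 88 8d ⇒ word 0x8d88 (little)
  opcode bits[15:12]=0x8: cmpi/RI
  rd@[11:8]=0xd ⇒ r13
  imm@[7:0]=0x88 ⇒ $136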